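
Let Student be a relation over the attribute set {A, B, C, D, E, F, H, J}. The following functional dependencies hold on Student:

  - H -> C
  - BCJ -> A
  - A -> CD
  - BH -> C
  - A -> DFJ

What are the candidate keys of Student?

Attributes B, E, H never appear on any right-hand side, so every candidate key must contain {B, E, H}.
{B, E, H}⁺ = {B, C, E, H}, which is not all of the schema, so we must add further attributes.
{A, B, E, H}⁺: H→C adds C; A→CD adds D; A→DFJ adds F, J → {A, B, C, D, E, F, H, J}.
{B, E, H, J}⁺: H→C adds C; BCJ→A adds A; A→CD adds D; A→DFJ adds F → {A, B, C, D, E, F, H, J}.
Any other superkey contains one of these as a subset, so there are no further candidate keys.

(A, B, E, H), (B, E, H, J)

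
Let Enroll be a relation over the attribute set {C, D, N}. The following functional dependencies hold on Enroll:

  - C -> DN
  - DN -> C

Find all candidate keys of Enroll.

(C), (D, N)

{C}⁺: C→DN adds D, N → {C, D, N}.
{D, N}⁺: DN→C adds C → {C, D, N}. Minimal: {N}⁺ = {N}; {D}⁺ = {D} — none reach the full schema.
Any other superkey contains one of these as a subset, so there are no further candidate keys.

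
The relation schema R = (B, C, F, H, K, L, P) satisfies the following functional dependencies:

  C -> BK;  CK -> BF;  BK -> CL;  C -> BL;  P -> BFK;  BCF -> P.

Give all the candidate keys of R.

CH, HP, BHK

Attribute H never appears on the right-hand side of any dependency, so H must belong to every candidate key.
{H}⁺ = {H}, which is not all of the schema, so we must add further attributes.
{C, H}⁺: C→BK adds B, K; CK→BF adds F; BK→CL adds L; BCF→P adds P → {B, C, F, H, K, L, P}. Minimal: {H}⁺ = {H}; {C}⁺ = {B, C, F, K, L, P} — none reach the full schema.
{H, P}⁺: P→BFK adds B, F, K; BK→CL adds C, L → {B, C, F, H, K, L, P}. Minimal: {P}⁺ = {B, C, F, K, L, P}; {H}⁺ = {H} — none reach the full schema.
{B, H, K}⁺: BK→CL adds C, L; CK→BF adds F; BCF→P adds P → {B, C, F, H, K, L, P}. Minimal: {H, K}⁺ = {H, K}; {B, K}⁺ = {B, C, F, K, L, P}; {B, H}⁺ = {B, H} — none reach the full schema.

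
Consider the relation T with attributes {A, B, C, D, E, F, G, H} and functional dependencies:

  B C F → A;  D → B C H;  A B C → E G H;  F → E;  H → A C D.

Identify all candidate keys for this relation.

Attribute F never appears on the right-hand side of any dependency, so F must belong to every candidate key.
{F}⁺ = {E, F}, which is not all of the schema, so we must add further attributes.
{D, F}⁺: D→BCH adds B, C, H; F→E adds E; H→ACD adds A; ABC→EGH adds G → {A, B, C, D, E, F, G, H}.
{F, H}⁺: F→E adds E; H→ACD adds A, C, D; D→BCH adds B; ABC→EGH adds G → {A, B, C, D, E, F, G, H}.
{B, C, F}⁺: BCF→A adds A; ABC→EGH adds E, G, H; H→ACD adds D → {A, B, C, D, E, F, G, H}.

DF; FH; BCF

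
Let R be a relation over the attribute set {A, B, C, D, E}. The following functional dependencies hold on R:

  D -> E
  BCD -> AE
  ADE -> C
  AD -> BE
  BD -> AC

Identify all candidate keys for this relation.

{A, D}, {B, D}

{A, D}⁺: D→E adds E; ADE→C adds C; AD→BE adds B → {A, B, C, D, E}. Minimal: {D}⁺ = {D, E}; {A}⁺ = {A} — none reach the full schema.
{B, D}⁺: D→E adds E; BD→AC adds A, C → {A, B, C, D, E}. Minimal: {D}⁺ = {D, E}; {B}⁺ = {B} — none reach the full schema.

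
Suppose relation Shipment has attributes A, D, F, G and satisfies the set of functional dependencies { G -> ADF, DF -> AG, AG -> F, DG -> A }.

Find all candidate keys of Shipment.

(G); (D, F)

{G}⁺: G→ADF adds A, D, F → {A, D, F, G}.
{D, F}⁺: DF→AG adds A, G → {A, D, F, G}. Minimal: {F}⁺ = {F}; {D}⁺ = {D} — none reach the full schema.
Any other superkey contains one of these as a subset, so there are no further candidate keys.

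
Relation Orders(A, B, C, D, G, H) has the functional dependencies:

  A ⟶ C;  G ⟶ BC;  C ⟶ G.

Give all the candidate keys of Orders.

Attributes A, D, H never appear on any right-hand side, so every candidate key must contain {A, D, H}.
{A, D, H}⁺ = {A, B, C, D, G, H}, which is all of the schema, so {A, D, H} is the only candidate key.

(A, D, H)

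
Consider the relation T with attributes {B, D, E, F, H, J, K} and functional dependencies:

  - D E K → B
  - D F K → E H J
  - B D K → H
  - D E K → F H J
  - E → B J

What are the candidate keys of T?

{D, E, K}, {D, F, K}

Attributes D, K never appear on any right-hand side, so every candidate key must contain {D, K}.
{D, K}⁺ = {D, K}, which is not all of the schema, so we must add further attributes.
{D, E, K}⁺: DEK→B adds B; BDK→H adds H; DEK→FHJ adds F, J → {B, D, E, F, H, J, K}. Minimal: {E, K}⁺ = {B, E, J, K}; {D, K}⁺ = {D, K}; {D, E}⁺ = {B, D, E, J} — none reach the full schema.
{D, F, K}⁺: DFK→EHJ adds E, H, J; E→BJ adds B → {B, D, E, F, H, J, K}. Minimal: {F, K}⁺ = {F, K}; {D, K}⁺ = {D, K}; {D, F}⁺ = {D, F} — none reach the full schema.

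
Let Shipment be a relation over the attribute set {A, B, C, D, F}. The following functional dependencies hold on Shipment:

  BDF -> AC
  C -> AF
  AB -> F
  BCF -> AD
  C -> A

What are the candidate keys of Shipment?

Attribute B never appears on the right-hand side of any dependency, so B must belong to every candidate key.
{B}⁺ = {B}, which is not all of the schema, so we must add further attributes.
{B, C}⁺: C→AF adds A, F; BCF→AD adds D → {A, B, C, D, F}. Minimal: {C}⁺ = {A, C, F}; {B}⁺ = {B} — none reach the full schema.
{A, B, D}⁺: AB→F adds F; BDF→AC adds C → {A, B, C, D, F}. Minimal: {B, D}⁺ = {B, D}; {A, D}⁺ = {A, D}; {A, B}⁺ = {A, B, F} — none reach the full schema.
{B, D, F}⁺: BDF→AC adds A, C → {A, B, C, D, F}. Minimal: {D, F}⁺ = {D, F}; {B, F}⁺ = {B, F}; {B, D}⁺ = {B, D} — none reach the full schema.
Any other superkey contains one of these as a subset, so there are no further candidate keys.

{B, C}, {A, B, D}, {B, D, F}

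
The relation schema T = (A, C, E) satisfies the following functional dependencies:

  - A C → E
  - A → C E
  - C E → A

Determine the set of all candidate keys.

A; CE

{A}⁺: A→CE adds C, E → {A, C, E}.
{C, E}⁺: CE→A adds A → {A, C, E}. Minimal: {E}⁺ = {E}; {C}⁺ = {C} — none reach the full schema.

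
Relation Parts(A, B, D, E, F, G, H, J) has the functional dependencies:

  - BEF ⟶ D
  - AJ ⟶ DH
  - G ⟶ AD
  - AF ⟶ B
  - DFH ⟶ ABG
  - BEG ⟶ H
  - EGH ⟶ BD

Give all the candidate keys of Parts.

{A, E, F, J}⁺: AJ→DH adds D, H; AF→B adds B; DFH→ABG adds G → {A, B, D, E, F, G, H, J}. Minimal: {E, F, J}⁺ = {E, F, J}; {A, F, J}⁺ = {A, B, D, F, G, H, J}; {A, E, J}⁺ = {A, D, E, H, J}; … — none reach the full schema.
{E, F, G, J}⁺: G→AD adds A, D; AF→B adds B; BEG→H adds H → {A, B, D, E, F, G, H, J}. Minimal: {F, G, J}⁺ = {A, B, D, F, G, H, J}; {E, G, J}⁺ = {A, B, D, E, G, H, J}; {E, F, J}⁺ = {E, F, J}; … — none reach the full schema.
{B, E, F, H, J}⁺: BEF→D adds D; DFH→ABG adds A, G → {A, B, D, E, F, G, H, J}. Minimal: {E, F, H, J}⁺ = {E, F, H, J}; {B, F, H, J}⁺ = {B, F, H, J}; {B, E, H, J}⁺ = {B, E, H, J}; … — none reach the full schema.
{D, E, F, H, J}⁺: DFH→ABG adds A, B, G → {A, B, D, E, F, G, H, J}. Minimal: {E, F, H, J}⁺ = {E, F, H, J}; {D, F, H, J}⁺ = {A, B, D, F, G, H, J}; {D, E, H, J}⁺ = {D, E, H, J}; … — none reach the full schema.

{A, E, F, J}, {E, F, G, J}, {B, E, F, H, J}, {D, E, F, H, J}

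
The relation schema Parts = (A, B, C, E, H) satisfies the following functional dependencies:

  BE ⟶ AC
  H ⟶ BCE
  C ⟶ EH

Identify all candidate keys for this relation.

{C}⁺: C→EH adds E, H; H→BCE adds B; BE→AC adds A → {A, B, C, E, H}.
{H}⁺: H→BCE adds B, C, E; BE→AC adds A → {A, B, C, E, H}.
{B, E}⁺: BE→AC adds A, C; C→EH adds H → {A, B, C, E, H}. Minimal: {E}⁺ = {E}; {B}⁺ = {B} — none reach the full schema.

(C); (H); (B, E)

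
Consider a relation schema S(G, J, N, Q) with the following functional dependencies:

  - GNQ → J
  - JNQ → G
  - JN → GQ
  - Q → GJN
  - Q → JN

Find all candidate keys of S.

{Q}; {J, N}

{Q}⁺: Q→GJN adds G, J, N → {G, J, N, Q}.
{J, N}⁺: JN→GQ adds G, Q → {G, J, N, Q}.
Any other superkey contains one of these as a subset, so there are no further candidate keys.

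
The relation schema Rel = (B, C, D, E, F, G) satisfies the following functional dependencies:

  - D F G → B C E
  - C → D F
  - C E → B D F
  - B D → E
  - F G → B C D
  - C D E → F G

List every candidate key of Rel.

(B, C), (C, E), (C, G), (F, G)

{B, C}⁺: C→DF adds D, F; BD→E adds E; CDE→FG adds G → {B, C, D, E, F, G}. Minimal: {C}⁺ = {C, D, F}; {B}⁺ = {B} — none reach the full schema.
{C, E}⁺: C→DF adds D, F; CE→BDF adds B; CDE→FG adds G → {B, C, D, E, F, G}. Minimal: {E}⁺ = {E}; {C}⁺ = {C, D, F} — none reach the full schema.
{C, G}⁺: C→DF adds D, F; FG→BCD adds B; DFG→BCE adds E → {B, C, D, E, F, G}. Minimal: {G}⁺ = {G}; {C}⁺ = {C, D, F} — none reach the full schema.
{F, G}⁺: FG→BCD adds B, C, D; DFG→BCE adds E → {B, C, D, E, F, G}. Minimal: {G}⁺ = {G}; {F}⁺ = {F} — none reach the full schema.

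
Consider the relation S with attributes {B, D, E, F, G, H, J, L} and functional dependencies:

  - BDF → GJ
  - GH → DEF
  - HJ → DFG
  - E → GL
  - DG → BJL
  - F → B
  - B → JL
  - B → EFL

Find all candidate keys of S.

(B, H); (E, H); (F, H); (G, H); (H, J)

Attribute H never appears on the right-hand side of any dependency, so H must belong to every candidate key.
{H}⁺ = {H}, which is not all of the schema, so we must add further attributes.
{B, H}⁺: B→JL adds J, L; B→EFL adds E, F; HJ→DFG adds D, G → {B, D, E, F, G, H, J, L}.
{E, H}⁺: E→GL adds G, L; GH→DEF adds D, F; DG→BJL adds B, J → {B, D, E, F, G, H, J, L}.
{F, H}⁺: F→B adds B; B→JL adds J, L; B→EFL adds E; HJ→DFG adds D, G → {B, D, E, F, G, H, J, L}.
{G, H}⁺: GH→DEF adds D, E, F; E→GL adds L; DG→BJL adds B, J → {B, D, E, F, G, H, J, L}.
{H, J}⁺: HJ→DFG adds D, F, G; DG→BJL adds B, L; B→EFL adds E → {B, D, E, F, G, H, J, L}.
Any other superkey contains one of these as a subset, so there are no further candidate keys.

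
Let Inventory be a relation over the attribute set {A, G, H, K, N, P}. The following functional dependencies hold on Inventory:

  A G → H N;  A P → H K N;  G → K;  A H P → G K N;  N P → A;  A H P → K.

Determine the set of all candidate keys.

(A, P), (N, P)

Attribute P never appears on the right-hand side of any dependency, so P must belong to every candidate key.
{P}⁺ = {P}, which is not all of the schema, so we must add further attributes.
{A, P}⁺: AP→HKN adds H, K, N; AHP→GKN adds G → {A, G, H, K, N, P}.
{N, P}⁺: NP→A adds A; AP→HKN adds H, K; AHP→GKN adds G → {A, G, H, K, N, P}.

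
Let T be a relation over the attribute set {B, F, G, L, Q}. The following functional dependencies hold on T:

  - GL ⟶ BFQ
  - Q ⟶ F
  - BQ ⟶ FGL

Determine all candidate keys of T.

{B, Q}⁺: Q→F adds F; BQ→FGL adds G, L → {B, F, G, L, Q}.
{G, L}⁺: GL→BFQ adds B, F, Q → {B, F, G, L, Q}.

(B, Q); (G, L)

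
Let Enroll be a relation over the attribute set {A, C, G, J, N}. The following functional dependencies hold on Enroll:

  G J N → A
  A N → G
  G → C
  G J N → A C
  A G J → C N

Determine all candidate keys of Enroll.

{A, G, J}, {A, J, N}, {G, J, N}

Attribute J never appears on the right-hand side of any dependency, so J must belong to every candidate key.
{J}⁺ = {J}, which is not all of the schema, so we must add further attributes.
{A, G, J}⁺: G→C adds C; AGJ→CN adds N → {A, C, G, J, N}. Minimal: {G, J}⁺ = {C, G, J}; {A, J}⁺ = {A, J}; {A, G}⁺ = {A, C, G} — none reach the full schema.
{A, J, N}⁺: AN→G adds G; G→C adds C → {A, C, G, J, N}. Minimal: {J, N}⁺ = {J, N}; {A, N}⁺ = {A, C, G, N}; {A, J}⁺ = {A, J} — none reach the full schema.
{G, J, N}⁺: GJN→A adds A; G→C adds C → {A, C, G, J, N}. Minimal: {J, N}⁺ = {J, N}; {G, N}⁺ = {C, G, N}; {G, J}⁺ = {C, G, J} — none reach the full schema.
Any other superkey contains one of these as a subset, so there are no further candidate keys.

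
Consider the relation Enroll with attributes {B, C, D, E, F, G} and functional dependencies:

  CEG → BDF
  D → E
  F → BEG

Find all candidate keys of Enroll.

Attribute C never appears on the right-hand side of any dependency, so C must belong to every candidate key.
{C}⁺ = {C}, which is not all of the schema, so we must add further attributes.
{C, F}⁺: F→BEG adds B, E, G; CEG→BDF adds D → {B, C, D, E, F, G}. Minimal: {F}⁺ = {B, E, F, G}; {C}⁺ = {C} — none reach the full schema.
{C, D, G}⁺: D→E adds E; CEG→BDF adds B, F → {B, C, D, E, F, G}. Minimal: {D, G}⁺ = {D, E, G}; {C, G}⁺ = {C, G}; {C, D}⁺ = {C, D, E} — none reach the full schema.
{C, E, G}⁺: CEG→BDF adds B, D, F → {B, C, D, E, F, G}. Minimal: {E, G}⁺ = {E, G}; {C, G}⁺ = {C, G}; {C, E}⁺ = {C, E} — none reach the full schema.
Any other superkey contains one of these as a subset, so there are no further candidate keys.

{C, F}, {C, D, G}, {C, E, G}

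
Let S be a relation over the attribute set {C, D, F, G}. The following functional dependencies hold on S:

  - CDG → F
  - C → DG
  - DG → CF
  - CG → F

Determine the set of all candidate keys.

{C}⁺: C→DG adds D, G; DG→CF adds F → {C, D, F, G}.
{D, G}⁺: DG→CF adds C, F → {C, D, F, G}. Minimal: {G}⁺ = {G}; {D}⁺ = {D} — none reach the full schema.

{C}, {D, G}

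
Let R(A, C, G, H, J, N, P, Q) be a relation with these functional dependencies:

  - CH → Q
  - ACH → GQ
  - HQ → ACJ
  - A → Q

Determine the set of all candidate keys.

{A, H, N, P}, {C, H, N, P}, {H, N, P, Q}

{A, H, N, P}⁺: A→Q adds Q; HQ→ACJ adds C, J; ACH→GQ adds G → {A, C, G, H, J, N, P, Q}. Minimal: {H, N, P}⁺ = {H, N, P}; {A, N, P}⁺ = {A, N, P, Q}; {A, H, P}⁺ = {A, C, G, H, J, P, Q}; … — none reach the full schema.
{C, H, N, P}⁺: CH→Q adds Q; HQ→ACJ adds A, J; ACH→GQ adds G → {A, C, G, H, J, N, P, Q}. Minimal: {H, N, P}⁺ = {H, N, P}; {C, N, P}⁺ = {C, N, P}; {C, H, P}⁺ = {A, C, G, H, J, P, Q}; … — none reach the full schema.
{H, N, P, Q}⁺: HQ→ACJ adds A, C, J; ACH→GQ adds G → {A, C, G, H, J, N, P, Q}. Minimal: {N, P, Q}⁺ = {N, P, Q}; {H, P, Q}⁺ = {A, C, G, H, J, P, Q}; {H, N, Q}⁺ = {A, C, G, H, J, N, Q}; … — none reach the full schema.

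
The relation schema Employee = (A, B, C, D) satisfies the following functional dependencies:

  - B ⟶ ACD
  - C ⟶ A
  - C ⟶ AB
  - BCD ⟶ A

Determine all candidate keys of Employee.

{B}⁺: B→ACD adds A, C, D → {A, B, C, D}.
{C}⁺: C→A adds A; C→AB adds B; B→ACD adds D → {A, B, C, D}.
Any other superkey contains one of these as a subset, so there are no further candidate keys.

{B}; {C}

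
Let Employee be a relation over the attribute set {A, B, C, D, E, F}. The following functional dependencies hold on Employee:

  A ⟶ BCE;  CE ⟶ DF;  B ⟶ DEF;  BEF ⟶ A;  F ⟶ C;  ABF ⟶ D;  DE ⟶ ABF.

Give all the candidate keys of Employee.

{A}⁺: A→BCE adds B, C, E; CE→DF adds D, F → {A, B, C, D, E, F}.
{B}⁺: B→DEF adds D, E, F; BEF→A adds A; F→C adds C → {A, B, C, D, E, F}.
{C, E}⁺: CE→DF adds D, F; DE→ABF adds A, B → {A, B, C, D, E, F}. Minimal: {E}⁺ = {E}; {C}⁺ = {C} — none reach the full schema.
{D, E}⁺: DE→ABF adds A, B, F; A→BCE adds C → {A, B, C, D, E, F}. Minimal: {E}⁺ = {E}; {D}⁺ = {D} — none reach the full schema.
{E, F}⁺: F→C adds C; CE→DF adds D; DE→ABF adds A, B → {A, B, C, D, E, F}. Minimal: {F}⁺ = {C, F}; {E}⁺ = {E} — none reach the full schema.

{A}, {B}, {C, E}, {D, E}, {E, F}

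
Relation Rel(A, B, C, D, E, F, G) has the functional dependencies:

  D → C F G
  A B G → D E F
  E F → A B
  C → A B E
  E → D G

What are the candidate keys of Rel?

C, D, E, ABG

{C}⁺: C→ABE adds A, B, E; E→DG adds D, G; D→CFG adds F → {A, B, C, D, E, F, G}.
{D}⁺: D→CFG adds C, F, G; C→ABE adds A, B, E → {A, B, C, D, E, F, G}.
{E}⁺: E→DG adds D, G; D→CFG adds C, F; EF→AB adds A, B → {A, B, C, D, E, F, G}.
{A, B, G}⁺: ABG→DEF adds D, E, F; D→CFG adds C → {A, B, C, D, E, F, G}.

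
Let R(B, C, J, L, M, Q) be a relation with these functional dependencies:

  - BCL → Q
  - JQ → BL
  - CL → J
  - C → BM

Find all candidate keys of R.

CL, CJQ

Attribute C never appears on the right-hand side of any dependency, so C must belong to every candidate key.
{C}⁺ = {B, C, M}, which is not all of the schema, so we must add further attributes.
{C, L}⁺: CL→J adds J; C→BM adds B, M; BCL→Q adds Q → {B, C, J, L, M, Q}.
{C, J, Q}⁺: JQ→BL adds B, L; C→BM adds M → {B, C, J, L, M, Q}.
Any other superkey contains one of these as a subset, so there are no further candidate keys.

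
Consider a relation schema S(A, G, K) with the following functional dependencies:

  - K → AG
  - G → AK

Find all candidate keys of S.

G, K

{G}⁺: G→AK adds A, K → {A, G, K}.
{K}⁺: K→AG adds A, G → {A, G, K}.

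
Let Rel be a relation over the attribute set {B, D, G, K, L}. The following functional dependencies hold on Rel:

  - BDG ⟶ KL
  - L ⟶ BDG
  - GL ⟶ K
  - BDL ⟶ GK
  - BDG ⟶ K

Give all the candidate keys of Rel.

{L}⁺: L→BDG adds B, D, G; GL→K adds K → {B, D, G, K, L}.
{B, D, G}⁺: BDG→KL adds K, L → {B, D, G, K, L}.
Any other superkey contains one of these as a subset, so there are no further candidate keys.

{L}, {B, D, G}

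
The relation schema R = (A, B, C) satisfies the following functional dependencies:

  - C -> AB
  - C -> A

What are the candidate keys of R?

(C)

Attribute C never appears on the right-hand side of any dependency, so C must belong to every candidate key.
{C}⁺ = {A, B, C}, which is all of the schema, so {C} is the only candidate key.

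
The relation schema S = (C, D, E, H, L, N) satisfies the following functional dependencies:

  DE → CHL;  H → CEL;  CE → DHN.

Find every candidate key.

H, CE, DE

{H}⁺: H→CEL adds C, E, L; CE→DHN adds D, N → {C, D, E, H, L, N}.
{C, E}⁺: CE→DHN adds D, H, N; DE→CHL adds L → {C, D, E, H, L, N}. Minimal: {E}⁺ = {E}; {C}⁺ = {C} — none reach the full schema.
{D, E}⁺: DE→CHL adds C, H, L; CE→DHN adds N → {C, D, E, H, L, N}. Minimal: {E}⁺ = {E}; {D}⁺ = {D} — none reach the full schema.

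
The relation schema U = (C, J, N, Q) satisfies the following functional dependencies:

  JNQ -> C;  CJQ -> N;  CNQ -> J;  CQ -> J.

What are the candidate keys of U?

(C, Q), (J, N, Q)

Attribute Q never appears on the right-hand side of any dependency, so Q must belong to every candidate key.
{Q}⁺ = {Q}, which is not all of the schema, so we must add further attributes.
{C, Q}⁺: CQ→J adds J; CJQ→N adds N → {C, J, N, Q}. Minimal: {Q}⁺ = {Q}; {C}⁺ = {C} — none reach the full schema.
{J, N, Q}⁺: JNQ→C adds C → {C, J, N, Q}. Minimal: {N, Q}⁺ = {N, Q}; {J, Q}⁺ = {J, Q}; {J, N}⁺ = {J, N} — none reach the full schema.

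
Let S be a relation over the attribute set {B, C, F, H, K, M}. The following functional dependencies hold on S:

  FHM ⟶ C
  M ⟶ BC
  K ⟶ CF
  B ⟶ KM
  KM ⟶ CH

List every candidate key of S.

{B}⁺: B→KM adds K, M; KM→CH adds C, H; K→CF adds F → {B, C, F, H, K, M}.
{M}⁺: M→BC adds B, C; B→KM adds K; KM→CH adds H; K→CF adds F → {B, C, F, H, K, M}.
Any other superkey contains one of these as a subset, so there are no further candidate keys.

{B}, {M}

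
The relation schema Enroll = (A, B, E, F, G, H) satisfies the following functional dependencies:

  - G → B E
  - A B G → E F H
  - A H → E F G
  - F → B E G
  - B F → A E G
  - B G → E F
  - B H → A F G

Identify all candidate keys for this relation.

(F); (G); (A, H); (B, H)

{F}⁺: F→BEG adds B, E, G; BF→AEG adds A; ABG→EFH adds H → {A, B, E, F, G, H}.
{G}⁺: G→BE adds B, E; BG→EF adds F; BF→AEG adds A; ABG→EFH adds H → {A, B, E, F, G, H}.
{A, H}⁺: AH→EFG adds E, F, G; F→BEG adds B → {A, B, E, F, G, H}. Minimal: {H}⁺ = {H}; {A}⁺ = {A} — none reach the full schema.
{B, H}⁺: BH→AFG adds A, F, G; G→BE adds E → {A, B, E, F, G, H}. Minimal: {H}⁺ = {H}; {B}⁺ = {B} — none reach the full schema.
Any other superkey contains one of these as a subset, so there are no further candidate keys.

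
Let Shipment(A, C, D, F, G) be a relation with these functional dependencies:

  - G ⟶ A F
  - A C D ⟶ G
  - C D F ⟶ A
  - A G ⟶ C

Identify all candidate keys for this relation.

DG, ACD, CDF

{D, G}⁺: G→AF adds A, F; AG→C adds C → {A, C, D, F, G}. Minimal: {G}⁺ = {A, C, F, G}; {D}⁺ = {D} — none reach the full schema.
{A, C, D}⁺: ACD→G adds G; G→AF adds F → {A, C, D, F, G}. Minimal: {C, D}⁺ = {C, D}; {A, D}⁺ = {A, D}; {A, C}⁺ = {A, C} — none reach the full schema.
{C, D, F}⁺: CDF→A adds A; ACD→G adds G → {A, C, D, F, G}. Minimal: {D, F}⁺ = {D, F}; {C, F}⁺ = {C, F}; {C, D}⁺ = {C, D} — none reach the full schema.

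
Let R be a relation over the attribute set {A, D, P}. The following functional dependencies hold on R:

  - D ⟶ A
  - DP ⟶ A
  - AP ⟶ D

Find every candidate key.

Attribute P never appears on the right-hand side of any dependency, so P must belong to every candidate key.
{P}⁺ = {P}, which is not all of the schema, so we must add further attributes.
{A, P}⁺: AP→D adds D → {A, D, P}. Minimal: {P}⁺ = {P}; {A}⁺ = {A} — none reach the full schema.
{D, P}⁺: D→A adds A → {A, D, P}. Minimal: {P}⁺ = {P}; {D}⁺ = {A, D} — none reach the full schema.

AP, DP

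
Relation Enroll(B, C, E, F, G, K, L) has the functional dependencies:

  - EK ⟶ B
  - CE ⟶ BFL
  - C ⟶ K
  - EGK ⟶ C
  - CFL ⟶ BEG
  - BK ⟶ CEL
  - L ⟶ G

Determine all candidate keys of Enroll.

{B, C}, {B, K}, {C, E}, {E, K}, {C, F, L}

{B, C}⁺: C→K adds K; BK→CEL adds E, L; L→G adds G; CE→BFL adds F → {B, C, E, F, G, K, L}. Minimal: {C}⁺ = {C, K}; {B}⁺ = {B} — none reach the full schema.
{B, K}⁺: BK→CEL adds C, E, L; L→G adds G; CE→BFL adds F → {B, C, E, F, G, K, L}. Minimal: {K}⁺ = {K}; {B}⁺ = {B} — none reach the full schema.
{C, E}⁺: CE→BFL adds B, F, L; C→K adds K; CFL→BEG adds G → {B, C, E, F, G, K, L}. Minimal: {E}⁺ = {E}; {C}⁺ = {C, K} — none reach the full schema.
{E, K}⁺: EK→B adds B; BK→CEL adds C, L; L→G adds G; CE→BFL adds F → {B, C, E, F, G, K, L}. Minimal: {K}⁺ = {K}; {E}⁺ = {E} — none reach the full schema.
{C, F, L}⁺: C→K adds K; CFL→BEG adds B, E, G → {B, C, E, F, G, K, L}. Minimal: {F, L}⁺ = {F, G, L}; {C, L}⁺ = {C, G, K, L}; {C, F}⁺ = {C, F, K} — none reach the full schema.
Any other superkey contains one of these as a subset, so there are no further candidate keys.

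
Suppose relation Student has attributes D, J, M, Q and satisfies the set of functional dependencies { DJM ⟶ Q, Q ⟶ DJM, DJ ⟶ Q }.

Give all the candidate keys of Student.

(Q), (D, J)

{Q}⁺: Q→DJM adds D, J, M → {D, J, M, Q}.
{D, J}⁺: DJ→Q adds Q; Q→DJM adds M → {D, J, M, Q}. Minimal: {J}⁺ = {J}; {D}⁺ = {D} — none reach the full schema.
Any other superkey contains one of these as a subset, so there are no further candidate keys.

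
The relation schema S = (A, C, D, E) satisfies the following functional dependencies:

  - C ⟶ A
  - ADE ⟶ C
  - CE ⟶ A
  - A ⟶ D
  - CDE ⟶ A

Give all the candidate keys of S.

Attribute E never appears on the right-hand side of any dependency, so E must belong to every candidate key.
{E}⁺ = {E}, which is not all of the schema, so we must add further attributes.
{A, E}⁺: A→D adds D; ADE→C adds C → {A, C, D, E}. Minimal: {E}⁺ = {E}; {A}⁺ = {A, D} — none reach the full schema.
{C, E}⁺: C→A adds A; A→D adds D → {A, C, D, E}. Minimal: {E}⁺ = {E}; {C}⁺ = {A, C, D} — none reach the full schema.
Any other superkey contains one of these as a subset, so there are no further candidate keys.

{A, E}, {C, E}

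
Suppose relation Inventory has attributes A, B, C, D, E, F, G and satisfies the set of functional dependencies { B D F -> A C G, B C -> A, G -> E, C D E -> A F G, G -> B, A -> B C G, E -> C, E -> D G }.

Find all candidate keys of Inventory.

{A}; {E}; {G}; {B, C}; {B, D, F}

{A}⁺: A→BCG adds B, C, G; G→E adds E; E→DG adds D; CDE→AFG adds F → {A, B, C, D, E, F, G}.
{E}⁺: E→C adds C; E→DG adds D, G; CDE→AFG adds A, F; G→B adds B → {A, B, C, D, E, F, G}.
{G}⁺: G→E adds E; G→B adds B; E→C adds C; E→DG adds D; BC→A adds A; CDE→AFG adds F → {A, B, C, D, E, F, G}.
{B, C}⁺: BC→A adds A; A→BCG adds G; G→E adds E; E→DG adds D; CDE→AFG adds F → {A, B, C, D, E, F, G}.
{B, D, F}⁺: BDF→ACG adds A, C, G; G→E adds E → {A, B, C, D, E, F, G}.
Any other superkey contains one of these as a subset, so there are no further candidate keys.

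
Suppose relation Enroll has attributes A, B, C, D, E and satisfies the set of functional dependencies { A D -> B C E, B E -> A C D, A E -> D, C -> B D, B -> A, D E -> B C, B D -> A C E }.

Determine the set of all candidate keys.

{C}, {A, D}, {A, E}, {B, D}, {B, E}, {D, E}

{C}⁺: C→BD adds B, D; B→A adds A; BD→ACE adds E → {A, B, C, D, E}.
{A, D}⁺: AD→BCE adds B, C, E → {A, B, C, D, E}.
{A, E}⁺: AE→D adds D; DE→BC adds B, C → {A, B, C, D, E}.
{B, D}⁺: B→A adds A; BD→ACE adds C, E → {A, B, C, D, E}.
{B, E}⁺: BE→ACD adds A, C, D → {A, B, C, D, E}.
{D, E}⁺: DE→BC adds B, C; BD→ACE adds A → {A, B, C, D, E}.
Any other superkey contains one of these as a subset, so there are no further candidate keys.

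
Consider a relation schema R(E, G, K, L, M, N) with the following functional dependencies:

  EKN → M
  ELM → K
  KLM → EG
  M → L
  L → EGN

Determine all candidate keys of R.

{M}⁺: M→L adds L; L→EGN adds E, G, N; ELM→K adds K → {E, G, K, L, M, N}.
{K, L}⁺: L→EGN adds E, G, N; EKN→M adds M → {E, G, K, L, M, N}. Minimal: {L}⁺ = {E, G, L, N}; {K}⁺ = {K} — none reach the full schema.
{E, K, N}⁺: EKN→M adds M; M→L adds L; L→EGN adds G → {E, G, K, L, M, N}. Minimal: {K, N}⁺ = {K, N}; {E, N}⁺ = {E, N}; {E, K}⁺ = {E, K} — none reach the full schema.
Any other superkey contains one of these as a subset, so there are no further candidate keys.

{M}, {K, L}, {E, K, N}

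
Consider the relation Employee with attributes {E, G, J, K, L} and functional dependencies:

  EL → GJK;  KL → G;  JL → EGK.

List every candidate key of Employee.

{E, L}; {J, L}

{E, L}⁺: EL→GJK adds G, J, K → {E, G, J, K, L}. Minimal: {L}⁺ = {L}; {E}⁺ = {E} — none reach the full schema.
{J, L}⁺: JL→EGK adds E, G, K → {E, G, J, K, L}. Minimal: {L}⁺ = {L}; {J}⁺ = {J} — none reach the full schema.
Any other superkey contains one of these as a subset, so there are no further candidate keys.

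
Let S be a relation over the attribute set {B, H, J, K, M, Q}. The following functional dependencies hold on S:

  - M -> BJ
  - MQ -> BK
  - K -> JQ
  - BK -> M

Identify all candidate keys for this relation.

Attribute H never appears on the right-hand side of any dependency, so H must belong to every candidate key.
{H}⁺ = {H}, which is not all of the schema, so we must add further attributes.
{B, H, K}⁺: K→JQ adds J, Q; BK→M adds M → {B, H, J, K, M, Q}. Minimal: {H, K}⁺ = {H, J, K, Q}; {B, K}⁺ = {B, J, K, M, Q}; {B, H}⁺ = {B, H} — none reach the full schema.
{H, K, M}⁺: M→BJ adds B, J; K→JQ adds Q → {B, H, J, K, M, Q}. Minimal: {K, M}⁺ = {B, J, K, M, Q}; {H, M}⁺ = {B, H, J, M}; {H, K}⁺ = {H, J, K, Q} — none reach the full schema.
{H, M, Q}⁺: M→BJ adds B, J; MQ→BK adds K → {B, H, J, K, M, Q}. Minimal: {M, Q}⁺ = {B, J, K, M, Q}; {H, Q}⁺ = {H, Q}; {H, M}⁺ = {B, H, J, M} — none reach the full schema.

{B, H, K}; {H, K, M}; {H, M, Q}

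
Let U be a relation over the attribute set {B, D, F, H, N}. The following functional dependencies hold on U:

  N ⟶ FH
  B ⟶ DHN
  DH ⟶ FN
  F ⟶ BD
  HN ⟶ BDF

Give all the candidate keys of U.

{B}, {F}, {N}, {D, H}

{B}⁺: B→DHN adds D, H, N; DH→FN adds F → {B, D, F, H, N}.
{F}⁺: F→BD adds B, D; B→DHN adds H, N → {B, D, F, H, N}.
{N}⁺: N→FH adds F, H; F→BD adds B, D → {B, D, F, H, N}.
{D, H}⁺: DH→FN adds F, N; F→BD adds B → {B, D, F, H, N}. Minimal: {H}⁺ = {H}; {D}⁺ = {D} — none reach the full schema.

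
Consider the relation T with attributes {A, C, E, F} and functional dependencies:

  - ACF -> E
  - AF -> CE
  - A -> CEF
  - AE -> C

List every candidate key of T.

Attribute A never appears on the right-hand side of any dependency, so A must belong to every candidate key.
{A}⁺ = {A, C, E, F}, which is all of the schema, so {A} is the only candidate key.

(A)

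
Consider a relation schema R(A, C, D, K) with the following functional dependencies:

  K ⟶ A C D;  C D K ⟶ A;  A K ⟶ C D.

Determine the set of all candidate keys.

{K}

Attribute K never appears on the right-hand side of any dependency, so K must belong to every candidate key.
{K}⁺ = {A, C, D, K}, which is all of the schema, so {K} is the only candidate key.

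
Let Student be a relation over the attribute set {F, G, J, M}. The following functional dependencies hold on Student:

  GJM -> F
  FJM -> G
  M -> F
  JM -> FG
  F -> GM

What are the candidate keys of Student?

{F, J}, {J, M}

{F, J}⁺: F→GM adds G, M → {F, G, J, M}. Minimal: {J}⁺ = {J}; {F}⁺ = {F, G, M} — none reach the full schema.
{J, M}⁺: M→F adds F; JM→FG adds G → {F, G, J, M}. Minimal: {M}⁺ = {F, G, M}; {J}⁺ = {J} — none reach the full schema.
Any other superkey contains one of these as a subset, so there are no further candidate keys.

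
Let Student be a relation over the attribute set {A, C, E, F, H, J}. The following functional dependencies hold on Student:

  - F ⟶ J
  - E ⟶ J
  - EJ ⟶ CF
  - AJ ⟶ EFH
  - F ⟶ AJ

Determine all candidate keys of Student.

{E}⁺: E→J adds J; EJ→CF adds C, F; F→AJ adds A; AJ→EFH adds H → {A, C, E, F, H, J}.
{F}⁺: F→J adds J; F→AJ adds A; AJ→EFH adds E, H; EJ→CF adds C → {A, C, E, F, H, J}.
{A, J}⁺: AJ→EFH adds E, F, H; EJ→CF adds C → {A, C, E, F, H, J}. Minimal: {J}⁺ = {J}; {A}⁺ = {A} — none reach the full schema.
Any other superkey contains one of these as a subset, so there are no further candidate keys.

{E}, {F}, {A, J}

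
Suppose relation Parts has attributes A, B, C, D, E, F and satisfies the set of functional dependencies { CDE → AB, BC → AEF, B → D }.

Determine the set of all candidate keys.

Attribute C never appears on the right-hand side of any dependency, so C must belong to every candidate key.
{C}⁺ = {C}, which is not all of the schema, so we must add further attributes.
{B, C}⁺: BC→AEF adds A, E, F; B→D adds D → {A, B, C, D, E, F}.
{C, D, E}⁺: CDE→AB adds A, B; BC→AEF adds F → {A, B, C, D, E, F}.
Any other superkey contains one of these as a subset, so there are no further candidate keys.

{B, C}, {C, D, E}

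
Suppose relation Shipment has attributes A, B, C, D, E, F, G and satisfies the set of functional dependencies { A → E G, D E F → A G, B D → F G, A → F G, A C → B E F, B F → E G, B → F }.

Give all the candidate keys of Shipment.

(A, C, D), (B, C, D), (C, D, E, F)

Attributes C, D never appear on any right-hand side, so every candidate key must contain {C, D}.
{C, D}⁺ = {C, D}, which is not all of the schema, so we must add further attributes.
{A, C, D}⁺: A→EG adds E, G; A→FG adds F; AC→BEF adds B → {A, B, C, D, E, F, G}.
{B, C, D}⁺: BD→FG adds F, G; BF→EG adds E; DEF→AG adds A → {A, B, C, D, E, F, G}.
{C, D, E, F}⁺: DEF→AG adds A, G; AC→BEF adds B → {A, B, C, D, E, F, G}.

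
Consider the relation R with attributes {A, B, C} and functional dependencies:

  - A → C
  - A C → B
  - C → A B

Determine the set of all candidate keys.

(A), (C)

{A}⁺: A→C adds C; AC→B adds B → {A, B, C}.
{C}⁺: C→AB adds A, B → {A, B, C}.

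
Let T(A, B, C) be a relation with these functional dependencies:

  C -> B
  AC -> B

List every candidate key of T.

Attributes A, C never appear on any right-hand side, so every candidate key must contain {A, C}.
{A, C}⁺ = {A, B, C}, which is all of the schema, so {A, C} is the only candidate key.

AC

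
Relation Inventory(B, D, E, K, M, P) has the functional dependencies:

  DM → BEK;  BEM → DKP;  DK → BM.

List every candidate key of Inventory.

{D, K}⁺: DK→BM adds B, M; DM→BEK adds E; BEM→DKP adds P → {B, D, E, K, M, P}. Minimal: {K}⁺ = {K}; {D}⁺ = {D} — none reach the full schema.
{D, M}⁺: DM→BEK adds B, E, K; BEM→DKP adds P → {B, D, E, K, M, P}. Minimal: {M}⁺ = {M}; {D}⁺ = {D} — none reach the full schema.
{B, E, M}⁺: BEM→DKP adds D, K, P → {B, D, E, K, M, P}. Minimal: {E, M}⁺ = {E, M}; {B, M}⁺ = {B, M}; {B, E}⁺ = {B, E} — none reach the full schema.
Any other superkey contains one of these as a subset, so there are no further candidate keys.

{D, K}, {D, M}, {B, E, M}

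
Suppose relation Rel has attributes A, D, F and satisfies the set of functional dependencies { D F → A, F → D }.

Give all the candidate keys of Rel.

{F}

Attribute F never appears on the right-hand side of any dependency, so F must belong to every candidate key.
{F}⁺ = {A, D, F}, which is all of the schema, so {F} is the only candidate key.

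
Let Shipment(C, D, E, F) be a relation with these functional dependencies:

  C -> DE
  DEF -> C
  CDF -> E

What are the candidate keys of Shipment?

{C, F}⁺: C→DE adds D, E → {C, D, E, F}. Minimal: {F}⁺ = {F}; {C}⁺ = {C, D, E} — none reach the full schema.
{D, E, F}⁺: DEF→C adds C → {C, D, E, F}. Minimal: {E, F}⁺ = {E, F}; {D, F}⁺ = {D, F}; {D, E}⁺ = {D, E} — none reach the full schema.
Any other superkey contains one of these as a subset, so there are no further candidate keys.

{C, F}; {D, E, F}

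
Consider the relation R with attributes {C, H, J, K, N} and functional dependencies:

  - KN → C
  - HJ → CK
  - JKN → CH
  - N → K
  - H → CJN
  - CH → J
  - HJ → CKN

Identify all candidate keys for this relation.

{H}, {J, N}

{H}⁺: H→CJN adds C, J, N; HJ→CKN adds K → {C, H, J, K, N}.
{J, N}⁺: N→K adds K; KN→C adds C; JKN→CH adds H → {C, H, J, K, N}. Minimal: {N}⁺ = {C, K, N}; {J}⁺ = {J} — none reach the full schema.
Any other superkey contains one of these as a subset, so there are no further candidate keys.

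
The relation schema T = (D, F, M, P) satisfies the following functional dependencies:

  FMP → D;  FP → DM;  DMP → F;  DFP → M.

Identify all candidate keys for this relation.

{F, P}, {D, M, P}

Attribute P never appears on the right-hand side of any dependency, so P must belong to every candidate key.
{P}⁺ = {P}, which is not all of the schema, so we must add further attributes.
{F, P}⁺: FP→DM adds D, M → {D, F, M, P}. Minimal: {P}⁺ = {P}; {F}⁺ = {F} — none reach the full schema.
{D, M, P}⁺: DMP→F adds F → {D, F, M, P}. Minimal: {M, P}⁺ = {M, P}; {D, P}⁺ = {D, P}; {D, M}⁺ = {D, M} — none reach the full schema.
Any other superkey contains one of these as a subset, so there are no further candidate keys.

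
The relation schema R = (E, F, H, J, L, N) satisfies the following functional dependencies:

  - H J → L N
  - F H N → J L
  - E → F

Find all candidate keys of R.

Attributes E, H never appear on any right-hand side, so every candidate key must contain {E, H}.
{E, H}⁺ = {E, F, H}, which is not all of the schema, so we must add further attributes.
{E, H, J}⁺: HJ→LN adds L, N; E→F adds F → {E, F, H, J, L, N}.
{E, H, N}⁺: E→F adds F; FHN→JL adds J, L → {E, F, H, J, L, N}.

(E, H, J), (E, H, N)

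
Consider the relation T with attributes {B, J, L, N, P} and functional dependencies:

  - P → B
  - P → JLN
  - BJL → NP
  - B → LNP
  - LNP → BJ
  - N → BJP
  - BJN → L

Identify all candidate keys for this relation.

{B}, {N}, {P}

{B}⁺: B→LNP adds L, N, P; LNP→BJ adds J → {B, J, L, N, P}.
{N}⁺: N→BJP adds B, J, P; BJN→L adds L → {B, J, L, N, P}.
{P}⁺: P→B adds B; P→JLN adds J, L, N → {B, J, L, N, P}.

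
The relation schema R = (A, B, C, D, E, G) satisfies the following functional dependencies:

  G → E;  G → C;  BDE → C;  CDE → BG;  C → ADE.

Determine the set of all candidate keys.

(C), (G), (B, D, E)

{C}⁺: C→ADE adds A, D, E; CDE→BG adds B, G → {A, B, C, D, E, G}.
{G}⁺: G→E adds E; G→C adds C; C→ADE adds A, D; CDE→BG adds B → {A, B, C, D, E, G}.
{B, D, E}⁺: BDE→C adds C; CDE→BG adds G; C→ADE adds A → {A, B, C, D, E, G}. Minimal: {D, E}⁺ = {D, E}; {B, E}⁺ = {B, E}; {B, D}⁺ = {B, D} — none reach the full schema.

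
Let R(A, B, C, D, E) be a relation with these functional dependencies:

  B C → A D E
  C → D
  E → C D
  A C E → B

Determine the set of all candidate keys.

{A, E}⁺: E→CD adds C, D; ACE→B adds B → {A, B, C, D, E}. Minimal: {E}⁺ = {C, D, E}; {A}⁺ = {A} — none reach the full schema.
{B, C}⁺: BC→ADE adds A, D, E → {A, B, C, D, E}. Minimal: {C}⁺ = {C, D}; {B}⁺ = {B} — none reach the full schema.
{B, E}⁺: E→CD adds C, D; BC→ADE adds A → {A, B, C, D, E}. Minimal: {E}⁺ = {C, D, E}; {B}⁺ = {B} — none reach the full schema.

AE, BC, BE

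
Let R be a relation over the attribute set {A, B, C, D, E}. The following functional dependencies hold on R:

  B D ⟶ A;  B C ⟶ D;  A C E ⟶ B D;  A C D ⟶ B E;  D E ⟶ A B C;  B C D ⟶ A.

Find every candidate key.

{B, C}; {D, E}; {A, C, D}; {A, C, E}

{B, C}⁺: BC→D adds D; BCD→A adds A; ACD→BE adds E → {A, B, C, D, E}. Minimal: {C}⁺ = {C}; {B}⁺ = {B} — none reach the full schema.
{D, E}⁺: DE→ABC adds A, B, C → {A, B, C, D, E}. Minimal: {E}⁺ = {E}; {D}⁺ = {D} — none reach the full schema.
{A, C, D}⁺: ACD→BE adds B, E → {A, B, C, D, E}. Minimal: {C, D}⁺ = {C, D}; {A, D}⁺ = {A, D}; {A, C}⁺ = {A, C} — none reach the full schema.
{A, C, E}⁺: ACE→BD adds B, D → {A, B, C, D, E}. Minimal: {C, E}⁺ = {C, E}; {A, E}⁺ = {A, E}; {A, C}⁺ = {A, C} — none reach the full schema.
Any other superkey contains one of these as a subset, so there are no further candidate keys.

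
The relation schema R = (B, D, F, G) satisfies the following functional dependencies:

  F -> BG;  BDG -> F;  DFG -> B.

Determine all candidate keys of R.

Attribute D never appears on the right-hand side of any dependency, so D must belong to every candidate key.
{D}⁺ = {D}, which is not all of the schema, so we must add further attributes.
{D, F}⁺: F→BG adds B, G → {B, D, F, G}.
{B, D, G}⁺: BDG→F adds F → {B, D, F, G}.

{D, F}, {B, D, G}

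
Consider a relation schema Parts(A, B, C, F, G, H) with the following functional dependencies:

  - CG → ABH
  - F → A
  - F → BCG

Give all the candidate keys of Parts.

{F}⁺: F→A adds A; F→BCG adds B, C, G; CG→ABH adds H → {A, B, C, F, G, H}.
No other minimal superkey exists.

F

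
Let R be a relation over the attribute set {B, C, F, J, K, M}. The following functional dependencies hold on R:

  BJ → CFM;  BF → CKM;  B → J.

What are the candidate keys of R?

Attribute B never appears on the right-hand side of any dependency, so B must belong to every candidate key.
{B}⁺ = {B, C, F, J, K, M}, which is all of the schema, so {B} is the only candidate key.

(B)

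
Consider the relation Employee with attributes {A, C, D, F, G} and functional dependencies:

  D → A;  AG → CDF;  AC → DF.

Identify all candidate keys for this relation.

AG, DG

Attribute G never appears on the right-hand side of any dependency, so G must belong to every candidate key.
{G}⁺ = {G}, which is not all of the schema, so we must add further attributes.
{A, G}⁺: AG→CDF adds C, D, F → {A, C, D, F, G}. Minimal: {G}⁺ = {G}; {A}⁺ = {A} — none reach the full schema.
{D, G}⁺: D→A adds A; AG→CDF adds C, F → {A, C, D, F, G}. Minimal: {G}⁺ = {G}; {D}⁺ = {A, D} — none reach the full schema.
Any other superkey contains one of these as a subset, so there are no further candidate keys.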